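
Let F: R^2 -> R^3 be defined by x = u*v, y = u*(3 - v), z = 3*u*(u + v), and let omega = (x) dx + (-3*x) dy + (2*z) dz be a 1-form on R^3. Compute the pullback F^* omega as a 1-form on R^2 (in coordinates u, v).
F^* omega = (u*(36*u^2 + 54*u*v + 22*v^2 - 9*v)) du + (u^2*(18*u + 22*v)) dv

Using F^*(f dg) = (f ∘ F) d(g ∘ F), substitute each coordinate x_i by F_i(u, v) in f_i, and replace dx_i by d F_i = (∂F_i/∂u) du + (∂F_i/∂v) dv.
  For the x component: f_1(F) = u*v; d F_1 = (v) du + (u) dv
  For the y component: f_2(F) = -3*u*v; d F_2 = (3 - v) du + (-u) dv
  For the z component: f_3(F) = 6*u*(u + v); d F_3 = (6*u + 3*v) du + (3*u) dv
Combining and collecting du, dv coefficients:
  coeff of du: u*(36*u^2 + 54*u*v + 22*v^2 - 9*v)
  coeff of dv: u^2*(18*u + 22*v)
F^* omega = (u*(36*u^2 + 54*u*v + 22*v^2 - 9*v)) du + (u^2*(18*u + 22*v)) dv.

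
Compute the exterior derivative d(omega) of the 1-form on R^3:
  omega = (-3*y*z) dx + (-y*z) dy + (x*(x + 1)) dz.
d(omega) = (3*z) dx ∧ dy + (2*x + 3*y + 1) dx ∧ dz + (y) dy ∧ dz

For a 1-form omega = sum_i f_i dx_i, the exterior derivative is
  d(omega) = sum_{i < j} (∂f_j/∂x_i - ∂f_i/∂x_j) dx_i ∧ dx_j.
  coefficient of dx ∧ dy: ∂f_2/∂x - ∂f_1/∂y = ∂(-y*z)/∂x - ∂(-3*y*z)/∂y = 3*z
  coefficient of dx ∧ dz: ∂f_3/∂x - ∂f_1/∂z = ∂(x*(x + 1))/∂x - ∂(-3*y*z)/∂z = 2*x + 3*y + 1
  coefficient of dy ∧ dz: ∂f_3/∂y - ∂f_2/∂z = ∂(x*(x + 1))/∂y - ∂(-y*z)/∂z = y
Assembling: d(omega) = (3*z) dx ∧ dy + (2*x + 3*y + 1) dx ∧ dz + (y) dy ∧ dz.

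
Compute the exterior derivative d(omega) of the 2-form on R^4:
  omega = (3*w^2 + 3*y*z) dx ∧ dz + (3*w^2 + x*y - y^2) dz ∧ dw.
d(omega) = (-3*z) dx ∧ dy ∧ dz + (6*w + y) dx ∧ dz ∧ dw + (x - 2*y) dy ∧ dz ∧ dw

For a 2-form omega = sum_{i<j} g_{ij} dx_i ∧ dx_j, the exterior derivative is
  d(omega) = sum_{i<j} d(g_{ij}) ∧ dx_i ∧ dx_j = sum_{i<j, k} (∂g_{ij}/∂x_k) dx_k ∧ dx_i ∧ dx_j.
Expand each term, using dx_k ∧ dx_i ∧ dx_j = sgn(permutation) dx_{(a)} ∧ dx_{(b)} ∧ dx_{(c)} with (a < b < c) sorted:
  d(3*w^2 + 3*y*z) includes (∂/∂y)(3*w^2 + 3*y*z) dy = (3*z) dy, which multiplied by dx ∧ dz gives (-3*z) dx ∧ dy ∧ dz
  d(3*w^2 + 3*y*z) includes (∂/∂w)(3*w^2 + 3*y*z) dw = (6*w) dw, which multiplied by dx ∧ dz gives (6*w) dx ∧ dz ∧ dw
  d(3*w^2 + x*y - y^2) includes (∂/∂x)(3*w^2 + x*y - y^2) dx = (y) dx, which multiplied by dz ∧ dw gives (y) dx ∧ dz ∧ dw
  d(3*w^2 + x*y - y^2) includes (∂/∂y)(3*w^2 + x*y - y^2) dy = (x - 2*y) dy, which multiplied by dz ∧ dw gives (x - 2*y) dy ∧ dz ∧ dw
Collecting like 3-forms: d(omega) = (-3*z) dx ∧ dy ∧ dz + (6*w + y) dx ∧ dz ∧ dw + (x - 2*y) dy ∧ dz ∧ dw.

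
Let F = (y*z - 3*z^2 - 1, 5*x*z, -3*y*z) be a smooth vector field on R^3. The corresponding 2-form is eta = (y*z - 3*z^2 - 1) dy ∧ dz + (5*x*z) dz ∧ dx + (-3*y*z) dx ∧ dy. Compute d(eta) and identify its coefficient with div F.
d(eta) = (-3*y) dx ∧ dy ∧ dz; div F = -3*y

For a 2-form in R^3 of the form above, applying d gives a 3-form with coefficient ∂P/∂x + ∂Q/∂y + ∂R/∂z:
  ∂P/∂x = 0
  ∂Q/∂y = 0
  ∂R/∂z = -3*y
Sum = -3*y, which is exactly div F.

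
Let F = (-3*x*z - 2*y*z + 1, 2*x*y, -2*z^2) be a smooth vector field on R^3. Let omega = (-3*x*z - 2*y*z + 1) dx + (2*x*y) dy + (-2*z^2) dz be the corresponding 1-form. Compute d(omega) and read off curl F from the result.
d(omega) = (0) dy ∧ dz + (-3*x - 2*y) dz ∧ dx + (2*y + 2*z) dx ∧ dy; curl F = (0, -3*x - 2*y, 2*y + 2*z)

d omega = sum_{i<j} (∂f_j/∂x_i - ∂f_i/∂x_j) dx_i ∧ dx_j. Under the identification (dy ∧ dz, dz ∧ dx, dx ∧ dy) ↔ (e_x, e_y, e_z), the coefficients are exactly the components of curl F. Compute:
  ∂R/∂y - ∂Q/∂z = (0) - (0) = 0
  ∂P/∂z - ∂R/∂x = (-3*x - 2*y) - (0) = -3*x - 2*y
  ∂Q/∂x - ∂P/∂y = (2*y) - (-2*z) = 2*y + 2*z.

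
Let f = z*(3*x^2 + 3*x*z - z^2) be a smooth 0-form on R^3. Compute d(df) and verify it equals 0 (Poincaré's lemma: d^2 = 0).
d(df) = 0

Step 1: df = sum_i (∂f/∂x_i) dx_i = (3*z*(2*x + z)) dx + (0) dy + (3*x^2 + 6*x*z - 3*z^2) dz.
Step 2: Apply d again. Using the 1-form formula, the coefficient of dx ∧ dy in d(df) is ∂^2 f/∂x ∂y - ∂^2 f/∂y ∂x = (0) - (0) = 0 (equality of mixed partials for smooth f).
Similarly for dx ∧ dz and dy ∧ dz — all coefficients vanish. So d(df) = 0.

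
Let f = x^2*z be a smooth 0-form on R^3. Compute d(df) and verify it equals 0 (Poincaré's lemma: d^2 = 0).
d(df) = 0

Step 1: df = sum_i (∂f/∂x_i) dx_i = (2*x*z) dx + (0) dy + (x^2) dz.
Step 2: Apply d again. Using the 1-form formula, the coefficient of dx ∧ dy in d(df) is ∂^2 f/∂x ∂y - ∂^2 f/∂y ∂x = (0) - (0) = 0 (equality of mixed partials for smooth f).
Similarly for dx ∧ dz and dy ∧ dz — all coefficients vanish. So d(df) = 0.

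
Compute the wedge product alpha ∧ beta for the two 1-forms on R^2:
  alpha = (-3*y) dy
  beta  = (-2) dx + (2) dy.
alpha ∧ beta = (-6*y) dx ∧ dy

Distribute the wedge, using dx_i ∧ dx_j = -dx_j ∧ dx_i and dx_i ∧ dx_i = 0. For each pair (i, j) with i < j, the coefficient of dx_i ∧ dx_j in alpha ∧ beta is (alpha_i * beta_j - alpha_j * beta_i). Collecting: alpha ∧ beta = (-6*y) dx ∧ dy.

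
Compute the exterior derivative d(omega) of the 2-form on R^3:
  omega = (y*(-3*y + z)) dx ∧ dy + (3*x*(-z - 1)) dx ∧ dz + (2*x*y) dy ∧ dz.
d(omega) = (3*y) dx ∧ dy ∧ dz

For a 2-form omega = sum_{i<j} g_{ij} dx_i ∧ dx_j, the exterior derivative is
  d(omega) = sum_{i<j} d(g_{ij}) ∧ dx_i ∧ dx_j = sum_{i<j, k} (∂g_{ij}/∂x_k) dx_k ∧ dx_i ∧ dx_j.
Expand each term, using dx_k ∧ dx_i ∧ dx_j = sgn(permutation) dx_{(a)} ∧ dx_{(b)} ∧ dx_{(c)} with (a < b < c) sorted:
  d(y*(-3*y + z)) includes (∂/∂z)(y*(-3*y + z)) dz = (y) dz, which multiplied by dx ∧ dy gives (y) dx ∧ dy ∧ dz
  d(2*x*y) includes (∂/∂x)(2*x*y) dx = (2*y) dx, which multiplied by dy ∧ dz gives (2*y) dx ∧ dy ∧ dz
Collecting like 3-forms: d(omega) = (3*y) dx ∧ dy ∧ dz.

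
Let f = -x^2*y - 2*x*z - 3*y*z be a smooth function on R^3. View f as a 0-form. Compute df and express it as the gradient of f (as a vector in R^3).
df = (-2*x*y - 2*z) dx + (-x^2 - 3*z) dy + (-2*x - 3*y) dz; grad f = (-2*x*y - 2*z, -x^2 - 3*z, -2*x - 3*y)

For a 0-form f, d f = (∂f/∂x) dx + (∂f/∂y) dy + (∂f/∂z) dz. The components of the vector representation are exactly the entries of grad f in Cartesian coordinates:
  ∂f/∂x = -2*x*y - 2*z
  ∂f/∂y = -x^2 - 3*z
  ∂f/∂z = -2*x - 3*y.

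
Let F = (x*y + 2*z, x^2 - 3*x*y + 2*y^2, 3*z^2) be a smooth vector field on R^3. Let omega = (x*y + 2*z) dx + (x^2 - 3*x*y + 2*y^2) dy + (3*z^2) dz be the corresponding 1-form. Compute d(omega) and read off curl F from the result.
d(omega) = (0) dy ∧ dz + (2) dz ∧ dx + (x - 3*y) dx ∧ dy; curl F = (0, 2, x - 3*y)

d omega = sum_{i<j} (∂f_j/∂x_i - ∂f_i/∂x_j) dx_i ∧ dx_j. Under the identification (dy ∧ dz, dz ∧ dx, dx ∧ dy) ↔ (e_x, e_y, e_z), the coefficients are exactly the components of curl F. Compute:
  ∂R/∂y - ∂Q/∂z = (0) - (0) = 0
  ∂P/∂z - ∂R/∂x = (2) - (0) = 2
  ∂Q/∂x - ∂P/∂y = (2*x - 3*y) - (x) = x - 3*y.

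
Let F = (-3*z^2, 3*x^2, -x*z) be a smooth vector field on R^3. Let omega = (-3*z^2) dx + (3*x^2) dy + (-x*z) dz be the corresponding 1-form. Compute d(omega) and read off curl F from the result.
d(omega) = (0) dy ∧ dz + (-5*z) dz ∧ dx + (6*x) dx ∧ dy; curl F = (0, -5*z, 6*x)

d omega = sum_{i<j} (∂f_j/∂x_i - ∂f_i/∂x_j) dx_i ∧ dx_j. Under the identification (dy ∧ dz, dz ∧ dx, dx ∧ dy) ↔ (e_x, e_y, e_z), the coefficients are exactly the components of curl F. Compute:
  ∂R/∂y - ∂Q/∂z = (0) - (0) = 0
  ∂P/∂z - ∂R/∂x = (-6*z) - (-z) = -5*z
  ∂Q/∂x - ∂P/∂y = (6*x) - (0) = 6*x.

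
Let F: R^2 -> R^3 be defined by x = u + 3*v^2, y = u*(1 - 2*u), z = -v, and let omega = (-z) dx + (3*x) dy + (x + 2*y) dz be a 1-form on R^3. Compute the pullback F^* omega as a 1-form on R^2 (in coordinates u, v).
F^* omega = (-12*u^2 - 36*u*v^2 + 3*u + 9*v^2 + v) du + (4*u^2 - 3*u + 3*v^2) dv

Using F^*(f dg) = (f ∘ F) d(g ∘ F), substitute each coordinate x_i by F_i(u, v) in f_i, and replace dx_i by d F_i = (∂F_i/∂u) du + (∂F_i/∂v) dv.
  For the x component: f_1(F) = v; d F_1 = (1) du + (6*v) dv
  For the y component: f_2(F) = 3*u + 9*v^2; d F_2 = (1 - 4*u) du + (0) dv
  For the z component: f_3(F) = -4*u^2 + 3*u + 3*v^2; d F_3 = (0) du + (-1) dv
Combining and collecting du, dv coefficients:
  coeff of du: -12*u^2 - 36*u*v^2 + 3*u + 9*v^2 + v
  coeff of dv: 4*u^2 - 3*u + 3*v^2
F^* omega = (-12*u^2 - 36*u*v^2 + 3*u + 9*v^2 + v) du + (4*u^2 - 3*u + 3*v^2) dv.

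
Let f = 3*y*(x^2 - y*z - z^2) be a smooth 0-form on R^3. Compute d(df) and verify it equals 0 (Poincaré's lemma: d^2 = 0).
d(df) = 0

Step 1: df = sum_i (∂f/∂x_i) dx_i = (6*x*y) dx + (3*x^2 - 6*y*z - 3*z^2) dy + (3*y*(-y - 2*z)) dz.
Step 2: Apply d again. Using the 1-form formula, the coefficient of dx ∧ dy in d(df) is ∂^2 f/∂x ∂y - ∂^2 f/∂y ∂x = (6*x) - (6*x) = 0 (equality of mixed partials for smooth f).
Similarly for dx ∧ dz and dy ∧ dz — all coefficients vanish. So d(df) = 0.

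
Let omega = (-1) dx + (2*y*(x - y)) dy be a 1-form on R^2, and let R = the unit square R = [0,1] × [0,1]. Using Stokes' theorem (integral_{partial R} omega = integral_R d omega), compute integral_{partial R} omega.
integral_(partial R) omega = 1

Stokes: integral_partial_R omega = integral_R d omega with d omega = (∂Q/∂x - ∂P/∂y) dx ∧ dy.
  ∂Q/∂x = 2*y
  ∂P/∂y = 0
  integrand = ∂Q/∂x - ∂P/∂y = 2*y.
Integrating over R: integral_0^1 integral_0^1 (2*y) dx dy = 1.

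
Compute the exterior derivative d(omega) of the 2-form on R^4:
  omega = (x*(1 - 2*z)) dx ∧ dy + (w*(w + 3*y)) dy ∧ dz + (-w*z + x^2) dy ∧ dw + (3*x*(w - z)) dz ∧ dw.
d(omega) = (-2*x) dx ∧ dy ∧ dz + (3*w + 3*y) dy ∧ dz ∧ dw + (2*x) dx ∧ dy ∧ dw + (3*w - 3*z) dx ∧ dz ∧ dw

For a 2-form omega = sum_{i<j} g_{ij} dx_i ∧ dx_j, the exterior derivative is
  d(omega) = sum_{i<j} d(g_{ij}) ∧ dx_i ∧ dx_j = sum_{i<j, k} (∂g_{ij}/∂x_k) dx_k ∧ dx_i ∧ dx_j.
Expand each term, using dx_k ∧ dx_i ∧ dx_j = sgn(permutation) dx_{(a)} ∧ dx_{(b)} ∧ dx_{(c)} with (a < b < c) sorted:
  d(x*(1 - 2*z)) includes (∂/∂z)(x*(1 - 2*z)) dz = (-2*x) dz, which multiplied by dx ∧ dy gives (-2*x) dx ∧ dy ∧ dz
  d(w*(w + 3*y)) includes (∂/∂w)(w*(w + 3*y)) dw = (2*w + 3*y) dw, which multiplied by dy ∧ dz gives (2*w + 3*y) dy ∧ dz ∧ dw
  d(-w*z + x^2) includes (∂/∂x)(-w*z + x^2) dx = (2*x) dx, which multiplied by dy ∧ dw gives (2*x) dx ∧ dy ∧ dw
  d(-w*z + x^2) includes (∂/∂z)(-w*z + x^2) dz = (-w) dz, which multiplied by dy ∧ dw gives (w) dy ∧ dz ∧ dw
  d(3*x*(w - z)) includes (∂/∂x)(3*x*(w - z)) dx = (3*w - 3*z) dx, which multiplied by dz ∧ dw gives (3*w - 3*z) dx ∧ dz ∧ dw
Collecting like 3-forms: d(omega) = (-2*x) dx ∧ dy ∧ dz + (3*w + 3*y) dy ∧ dz ∧ dw + (2*x) dx ∧ dy ∧ dw + (3*w - 3*z) dx ∧ dz ∧ dw.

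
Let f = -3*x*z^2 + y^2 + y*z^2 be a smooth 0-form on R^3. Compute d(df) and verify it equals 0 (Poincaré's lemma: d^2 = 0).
d(df) = 0

Step 1: df = sum_i (∂f/∂x_i) dx_i = (-3*z^2) dx + (2*y + z^2) dy + (2*z*(-3*x + y)) dz.
Step 2: Apply d again. Using the 1-form formula, the coefficient of dx ∧ dy in d(df) is ∂^2 f/∂x ∂y - ∂^2 f/∂y ∂x = (0) - (0) = 0 (equality of mixed partials for smooth f).
Similarly for dx ∧ dz and dy ∧ dz — all coefficients vanish. So d(df) = 0.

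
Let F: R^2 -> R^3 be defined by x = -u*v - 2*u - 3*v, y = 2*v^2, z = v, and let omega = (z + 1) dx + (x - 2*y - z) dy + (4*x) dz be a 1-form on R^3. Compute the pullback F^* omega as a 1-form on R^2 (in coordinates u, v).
F^* omega = (-v^2 - 3*v - 2) du + (-4*u*v^2 - 13*u*v - 9*u - 16*v^3 - 16*v^2 - 15*v - 3) dv

Using F^*(f dg) = (f ∘ F) d(g ∘ F), substitute each coordinate x_i by F_i(u, v) in f_i, and replace dx_i by d F_i = (∂F_i/∂u) du + (∂F_i/∂v) dv.
  For the x component: f_1(F) = v + 1; d F_1 = (-v - 2) du + (-u - 3) dv
  For the y component: f_2(F) = -u*v - 2*u - 4*v^2 - 4*v; d F_2 = (0) du + (4*v) dv
  For the z component: f_3(F) = -4*u*v - 8*u - 12*v; d F_3 = (0) du + (1) dv
Combining and collecting du, dv coefficients:
  coeff of du: -v^2 - 3*v - 2
  coeff of dv: -4*u*v^2 - 13*u*v - 9*u - 16*v^3 - 16*v^2 - 15*v - 3
F^* omega = (-v^2 - 3*v - 2) du + (-4*u*v^2 - 13*u*v - 9*u - 16*v^3 - 16*v^2 - 15*v - 3) dv.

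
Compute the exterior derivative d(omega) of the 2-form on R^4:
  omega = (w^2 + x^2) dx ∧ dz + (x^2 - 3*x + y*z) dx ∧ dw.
d(omega) = (2*w - y) dx ∧ dz ∧ dw + (-z) dx ∧ dy ∧ dw

For a 2-form omega = sum_{i<j} g_{ij} dx_i ∧ dx_j, the exterior derivative is
  d(omega) = sum_{i<j} d(g_{ij}) ∧ dx_i ∧ dx_j = sum_{i<j, k} (∂g_{ij}/∂x_k) dx_k ∧ dx_i ∧ dx_j.
Expand each term, using dx_k ∧ dx_i ∧ dx_j = sgn(permutation) dx_{(a)} ∧ dx_{(b)} ∧ dx_{(c)} with (a < b < c) sorted:
  d(w^2 + x^2) includes (∂/∂w)(w^2 + x^2) dw = (2*w) dw, which multiplied by dx ∧ dz gives (2*w) dx ∧ dz ∧ dw
  d(x^2 - 3*x + y*z) includes (∂/∂y)(x^2 - 3*x + y*z) dy = (z) dy, which multiplied by dx ∧ dw gives (-z) dx ∧ dy ∧ dw
  d(x^2 - 3*x + y*z) includes (∂/∂z)(x^2 - 3*x + y*z) dz = (y) dz, which multiplied by dx ∧ dw gives (-y) dx ∧ dz ∧ dw
Collecting like 3-forms: d(omega) = (2*w - y) dx ∧ dz ∧ dw + (-z) dx ∧ dy ∧ dw.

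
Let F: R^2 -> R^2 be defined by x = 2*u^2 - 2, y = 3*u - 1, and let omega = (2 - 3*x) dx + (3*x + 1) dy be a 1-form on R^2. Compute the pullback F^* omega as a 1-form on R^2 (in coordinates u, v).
F^* omega = (-24*u^3 + 18*u^2 + 32*u - 15) du

Using F^*(f dg) = (f ∘ F) d(g ∘ F), substitute each coordinate x_i by F_i(u, v) in f_i, and replace dx_i by d F_i = (∂F_i/∂u) du + (∂F_i/∂v) dv.
  For the x component: f_1(F) = 8 - 6*u^2; d F_1 = (4*u) du + (0) dv
  For the y component: f_2(F) = 6*u^2 - 5; d F_2 = (3) du + (0) dv
Combining and collecting du, dv coefficients:
  coeff of du: -24*u^3 + 18*u^2 + 32*u - 15
  coeff of dv: 0
F^* omega = (-24*u^3 + 18*u^2 + 32*u - 15) du.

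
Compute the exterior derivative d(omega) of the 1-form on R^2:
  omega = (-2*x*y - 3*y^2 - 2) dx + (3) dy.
d(omega) = (2*x + 6*y) dx ∧ dy

For a 1-form omega = sum_i f_i dx_i, the exterior derivative is
  d(omega) = sum_{i < j} (∂f_j/∂x_i - ∂f_i/∂x_j) dx_i ∧ dx_j.
  coefficient of dx ∧ dy: ∂f_2/∂x - ∂f_1/∂y = ∂(3)/∂x - ∂(-2*x*y - 3*y^2 - 2)/∂y = 2*x + 6*y
Assembling: d(omega) = (2*x + 6*y) dx ∧ dy.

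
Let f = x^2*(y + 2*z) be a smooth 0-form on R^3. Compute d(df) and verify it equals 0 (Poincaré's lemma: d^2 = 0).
d(df) = 0

Step 1: df = sum_i (∂f/∂x_i) dx_i = (2*x*(y + 2*z)) dx + (x^2) dy + (2*x^2) dz.
Step 2: Apply d again. Using the 1-form formula, the coefficient of dx ∧ dy in d(df) is ∂^2 f/∂x ∂y - ∂^2 f/∂y ∂x = (2*x) - (2*x) = 0 (equality of mixed partials for smooth f).
Similarly for dx ∧ dz and dy ∧ dz — all coefficients vanish. So d(df) = 0.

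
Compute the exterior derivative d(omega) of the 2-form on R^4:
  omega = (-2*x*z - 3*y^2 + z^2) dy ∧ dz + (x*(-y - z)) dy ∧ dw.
d(omega) = (-2*z) dx ∧ dy ∧ dz + (-y - z) dx ∧ dy ∧ dw + (x) dy ∧ dz ∧ dw

For a 2-form omega = sum_{i<j} g_{ij} dx_i ∧ dx_j, the exterior derivative is
  d(omega) = sum_{i<j} d(g_{ij}) ∧ dx_i ∧ dx_j = sum_{i<j, k} (∂g_{ij}/∂x_k) dx_k ∧ dx_i ∧ dx_j.
Expand each term, using dx_k ∧ dx_i ∧ dx_j = sgn(permutation) dx_{(a)} ∧ dx_{(b)} ∧ dx_{(c)} with (a < b < c) sorted:
  d(-2*x*z - 3*y^2 + z^2) includes (∂/∂x)(-2*x*z - 3*y^2 + z^2) dx = (-2*z) dx, which multiplied by dy ∧ dz gives (-2*z) dx ∧ dy ∧ dz
  d(x*(-y - z)) includes (∂/∂x)(x*(-y - z)) dx = (-y - z) dx, which multiplied by dy ∧ dw gives (-y - z) dx ∧ dy ∧ dw
  d(x*(-y - z)) includes (∂/∂z)(x*(-y - z)) dz = (-x) dz, which multiplied by dy ∧ dw gives (x) dy ∧ dz ∧ dw
Collecting like 3-forms: d(omega) = (-2*z) dx ∧ dy ∧ dz + (-y - z) dx ∧ dy ∧ dw + (x) dy ∧ dz ∧ dw.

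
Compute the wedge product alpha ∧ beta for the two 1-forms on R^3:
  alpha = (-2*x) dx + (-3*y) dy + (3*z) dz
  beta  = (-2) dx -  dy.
alpha ∧ beta = (2*x - 6*y) dx ∧ dy + (6*z) dx ∧ dz + (3*z) dy ∧ dz

Distribute the wedge, using dx_i ∧ dx_j = -dx_j ∧ dx_i and dx_i ∧ dx_i = 0. For each pair (i, j) with i < j, the coefficient of dx_i ∧ dx_j in alpha ∧ beta is (alpha_i * beta_j - alpha_j * beta_i). Collecting: alpha ∧ beta = (2*x - 6*y) dx ∧ dy + (6*z) dx ∧ dz + (3*z) dy ∧ dz.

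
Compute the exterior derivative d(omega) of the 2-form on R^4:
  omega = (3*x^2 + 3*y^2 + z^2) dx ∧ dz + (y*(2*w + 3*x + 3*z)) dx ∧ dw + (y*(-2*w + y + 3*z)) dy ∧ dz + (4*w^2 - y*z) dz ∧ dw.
d(omega) = (-6*y) dx ∧ dy ∧ dz + (-2*w - 3*x - 3*z) dx ∧ dy ∧ dw + (-3*y) dx ∧ dz ∧ dw + (-2*y - z) dy ∧ dz ∧ dw

For a 2-form omega = sum_{i<j} g_{ij} dx_i ∧ dx_j, the exterior derivative is
  d(omega) = sum_{i<j} d(g_{ij}) ∧ dx_i ∧ dx_j = sum_{i<j, k} (∂g_{ij}/∂x_k) dx_k ∧ dx_i ∧ dx_j.
Expand each term, using dx_k ∧ dx_i ∧ dx_j = sgn(permutation) dx_{(a)} ∧ dx_{(b)} ∧ dx_{(c)} with (a < b < c) sorted:
  d(3*x^2 + 3*y^2 + z^2) includes (∂/∂y)(3*x^2 + 3*y^2 + z^2) dy = (6*y) dy, which multiplied by dx ∧ dz gives (-6*y) dx ∧ dy ∧ dz
  d(y*(2*w + 3*x + 3*z)) includes (∂/∂y)(y*(2*w + 3*x + 3*z)) dy = (2*w + 3*x + 3*z) dy, which multiplied by dx ∧ dw gives (-2*w - 3*x - 3*z) dx ∧ dy ∧ dw
  d(y*(2*w + 3*x + 3*z)) includes (∂/∂z)(y*(2*w + 3*x + 3*z)) dz = (3*y) dz, which multiplied by dx ∧ dw gives (-3*y) dx ∧ dz ∧ dw
  d(y*(-2*w + y + 3*z)) includes (∂/∂w)(y*(-2*w + y + 3*z)) dw = (-2*y) dw, which multiplied by dy ∧ dz gives (-2*y) dy ∧ dz ∧ dw
  d(4*w^2 - y*z) includes (∂/∂y)(4*w^2 - y*z) dy = (-z) dy, which multiplied by dz ∧ dw gives (-z) dy ∧ dz ∧ dw
Collecting like 3-forms: d(omega) = (-6*y) dx ∧ dy ∧ dz + (-2*w - 3*x - 3*z) dx ∧ dy ∧ dw + (-3*y) dx ∧ dz ∧ dw + (-2*y - z) dy ∧ dz ∧ dw.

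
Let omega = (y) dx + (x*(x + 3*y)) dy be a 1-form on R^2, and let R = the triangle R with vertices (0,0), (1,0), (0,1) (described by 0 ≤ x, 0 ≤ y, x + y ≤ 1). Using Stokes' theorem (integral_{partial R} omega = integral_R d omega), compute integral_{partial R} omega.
integral_(partial R) omega = 1/3

Stokes: integral_partial_R omega = integral_R d omega with d omega = (∂Q/∂x - ∂P/∂y) dx ∧ dy.
  ∂Q/∂x = 2*x + 3*y
  ∂P/∂y = 1
  integrand = ∂Q/∂x - ∂P/∂y = 2*x + 3*y - 1.
Integrating over R: integral_0^1 integral_0^{1-x} (2*x + 3*y - 1) dy dx = 1/3.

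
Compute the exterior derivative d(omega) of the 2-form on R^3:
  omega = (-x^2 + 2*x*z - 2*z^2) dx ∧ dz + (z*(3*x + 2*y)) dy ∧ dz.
d(omega) = (3*z) dx ∧ dy ∧ dz

For a 2-form omega = sum_{i<j} g_{ij} dx_i ∧ dx_j, the exterior derivative is
  d(omega) = sum_{i<j} d(g_{ij}) ∧ dx_i ∧ dx_j = sum_{i<j, k} (∂g_{ij}/∂x_k) dx_k ∧ dx_i ∧ dx_j.
Expand each term, using dx_k ∧ dx_i ∧ dx_j = sgn(permutation) dx_{(a)} ∧ dx_{(b)} ∧ dx_{(c)} with (a < b < c) sorted:
  d(z*(3*x + 2*y)) includes (∂/∂x)(z*(3*x + 2*y)) dx = (3*z) dx, which multiplied by dy ∧ dz gives (3*z) dx ∧ dy ∧ dz
Collecting like 3-forms: d(omega) = (3*z) dx ∧ dy ∧ dz.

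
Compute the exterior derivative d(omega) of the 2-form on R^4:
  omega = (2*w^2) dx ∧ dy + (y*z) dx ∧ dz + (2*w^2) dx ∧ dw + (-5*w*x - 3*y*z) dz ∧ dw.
d(omega) = (4*w) dx ∧ dy ∧ dw + (-z) dx ∧ dy ∧ dz + (-5*w) dx ∧ dz ∧ dw + (-3*z) dy ∧ dz ∧ dw

For a 2-form omega = sum_{i<j} g_{ij} dx_i ∧ dx_j, the exterior derivative is
  d(omega) = sum_{i<j} d(g_{ij}) ∧ dx_i ∧ dx_j = sum_{i<j, k} (∂g_{ij}/∂x_k) dx_k ∧ dx_i ∧ dx_j.
Expand each term, using dx_k ∧ dx_i ∧ dx_j = sgn(permutation) dx_{(a)} ∧ dx_{(b)} ∧ dx_{(c)} with (a < b < c) sorted:
  d(2*w^2) includes (∂/∂w)(2*w^2) dw = (4*w) dw, which multiplied by dx ∧ dy gives (4*w) dx ∧ dy ∧ dw
  d(y*z) includes (∂/∂y)(y*z) dy = (z) dy, which multiplied by dx ∧ dz gives (-z) dx ∧ dy ∧ dz
  d(-5*w*x - 3*y*z) includes (∂/∂x)(-5*w*x - 3*y*z) dx = (-5*w) dx, which multiplied by dz ∧ dw gives (-5*w) dx ∧ dz ∧ dw
  d(-5*w*x - 3*y*z) includes (∂/∂y)(-5*w*x - 3*y*z) dy = (-3*z) dy, which multiplied by dz ∧ dw gives (-3*z) dy ∧ dz ∧ dw
Collecting like 3-forms: d(omega) = (4*w) dx ∧ dy ∧ dw + (-z) dx ∧ dy ∧ dz + (-5*w) dx ∧ dz ∧ dw + (-3*z) dy ∧ dz ∧ dw.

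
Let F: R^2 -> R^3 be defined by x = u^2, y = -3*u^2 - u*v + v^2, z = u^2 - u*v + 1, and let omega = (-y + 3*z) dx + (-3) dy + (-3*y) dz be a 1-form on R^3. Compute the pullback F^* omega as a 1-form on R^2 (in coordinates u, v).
F^* omega = (30*u^3 - 7*u^2*v - 11*u*v^2 + 24*u + 3*v^3 + 3*v) du + (-9*u^3 - 3*u^2*v + 3*u*v^2 + 3*u - 6*v) dv

Using F^*(f dg) = (f ∘ F) d(g ∘ F), substitute each coordinate x_i by F_i(u, v) in f_i, and replace dx_i by d F_i = (∂F_i/∂u) du + (∂F_i/∂v) dv.
  For the x component: f_1(F) = 6*u^2 - 2*u*v - v^2 + 3; d F_1 = (2*u) du + (0) dv
  For the y component: f_2(F) = -3; d F_2 = (-6*u - v) du + (-u + 2*v) dv
  For the z component: f_3(F) = 9*u^2 + 3*u*v - 3*v^2; d F_3 = (2*u - v) du + (-u) dv
Combining and collecting du, dv coefficients:
  coeff of du: 30*u^3 - 7*u^2*v - 11*u*v^2 + 24*u + 3*v^3 + 3*v
  coeff of dv: -9*u^3 - 3*u^2*v + 3*u*v^2 + 3*u - 6*v
F^* omega = (30*u^3 - 7*u^2*v - 11*u*v^2 + 24*u + 3*v^3 + 3*v) du + (-9*u^3 - 3*u^2*v + 3*u*v^2 + 3*u - 6*v) dv.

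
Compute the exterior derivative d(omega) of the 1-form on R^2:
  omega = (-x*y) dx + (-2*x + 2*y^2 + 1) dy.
d(omega) = (x - 2) dx ∧ dy

For a 1-form omega = sum_i f_i dx_i, the exterior derivative is
  d(omega) = sum_{i < j} (∂f_j/∂x_i - ∂f_i/∂x_j) dx_i ∧ dx_j.
  coefficient of dx ∧ dy: ∂f_2/∂x - ∂f_1/∂y = ∂(-2*x + 2*y^2 + 1)/∂x - ∂(-x*y)/∂y = x - 2
Assembling: d(omega) = (x - 2) dx ∧ dy.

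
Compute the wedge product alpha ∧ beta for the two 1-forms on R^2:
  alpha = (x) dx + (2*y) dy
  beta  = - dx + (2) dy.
alpha ∧ beta = (2*x + 2*y) dx ∧ dy

Distribute the wedge, using dx_i ∧ dx_j = -dx_j ∧ dx_i and dx_i ∧ dx_i = 0. For each pair (i, j) with i < j, the coefficient of dx_i ∧ dx_j in alpha ∧ beta is (alpha_i * beta_j - alpha_j * beta_i). Collecting: alpha ∧ beta = (2*x + 2*y) dx ∧ dy.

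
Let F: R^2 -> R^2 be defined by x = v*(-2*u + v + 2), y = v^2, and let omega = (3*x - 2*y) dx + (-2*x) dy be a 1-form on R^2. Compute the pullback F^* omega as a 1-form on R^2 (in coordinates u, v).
F^* omega = (2*v^2*(6*u - v - 6)) du + (2*v*(6*u^2 - 3*u*v - 12*u - v^2 + 3*v + 6)) dv

Using F^*(f dg) = (f ∘ F) d(g ∘ F), substitute each coordinate x_i by F_i(u, v) in f_i, and replace dx_i by d F_i = (∂F_i/∂u) du + (∂F_i/∂v) dv.
  For the x component: f_1(F) = v*(-6*u + v + 6); d F_1 = (-2*v) du + (-2*u + 2*v + 2) dv
  For the y component: f_2(F) = 2*v*(2*u - v - 2); d F_2 = (0) du + (2*v) dv
Combining and collecting du, dv coefficients:
  coeff of du: 2*v^2*(6*u - v - 6)
  coeff of dv: 2*v*(6*u^2 - 3*u*v - 12*u - v^2 + 3*v + 6)
F^* omega = (2*v^2*(6*u - v - 6)) du + (2*v*(6*u^2 - 3*u*v - 12*u - v^2 + 3*v + 6)) dv.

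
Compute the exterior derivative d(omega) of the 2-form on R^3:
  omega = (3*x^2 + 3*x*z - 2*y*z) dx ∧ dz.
d(omega) = (2*z) dx ∧ dy ∧ dz

For a 2-form omega = sum_{i<j} g_{ij} dx_i ∧ dx_j, the exterior derivative is
  d(omega) = sum_{i<j} d(g_{ij}) ∧ dx_i ∧ dx_j = sum_{i<j, k} (∂g_{ij}/∂x_k) dx_k ∧ dx_i ∧ dx_j.
Expand each term, using dx_k ∧ dx_i ∧ dx_j = sgn(permutation) dx_{(a)} ∧ dx_{(b)} ∧ dx_{(c)} with (a < b < c) sorted:
  d(3*x^2 + 3*x*z - 2*y*z) includes (∂/∂y)(3*x^2 + 3*x*z - 2*y*z) dy = (-2*z) dy, which multiplied by dx ∧ dz gives (2*z) dx ∧ dy ∧ dz
Collecting like 3-forms: d(omega) = (2*z) dx ∧ dy ∧ dz.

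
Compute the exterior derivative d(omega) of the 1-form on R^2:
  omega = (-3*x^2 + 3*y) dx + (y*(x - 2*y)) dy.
d(omega) = (y - 3) dx ∧ dy

For a 1-form omega = sum_i f_i dx_i, the exterior derivative is
  d(omega) = sum_{i < j} (∂f_j/∂x_i - ∂f_i/∂x_j) dx_i ∧ dx_j.
  coefficient of dx ∧ dy: ∂f_2/∂x - ∂f_1/∂y = ∂(y*(x - 2*y))/∂x - ∂(-3*x^2 + 3*y)/∂y = y - 3
Assembling: d(omega) = (y - 3) dx ∧ dy.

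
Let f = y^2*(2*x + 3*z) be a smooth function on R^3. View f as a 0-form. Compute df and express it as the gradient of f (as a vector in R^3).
df = (2*y^2) dx + (2*y*(2*x + 3*z)) dy + (3*y^2) dz; grad f = (2*y^2, 2*y*(2*x + 3*z), 3*y^2)

For a 0-form f, d f = (∂f/∂x) dx + (∂f/∂y) dy + (∂f/∂z) dz. The components of the vector representation are exactly the entries of grad f in Cartesian coordinates:
  ∂f/∂x = 2*y^2
  ∂f/∂y = 2*y*(2*x + 3*z)
  ∂f/∂z = 3*y^2.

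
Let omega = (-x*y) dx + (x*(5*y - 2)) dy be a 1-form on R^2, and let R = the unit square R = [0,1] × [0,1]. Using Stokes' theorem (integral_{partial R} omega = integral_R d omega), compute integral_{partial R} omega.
integral_(partial R) omega = 1

Stokes: integral_partial_R omega = integral_R d omega with d omega = (∂Q/∂x - ∂P/∂y) dx ∧ dy.
  ∂Q/∂x = 5*y - 2
  ∂P/∂y = -x
  integrand = ∂Q/∂x - ∂P/∂y = x + 5*y - 2.
Integrating over R: integral_0^1 integral_0^1 (x + 5*y - 2) dx dy = 1.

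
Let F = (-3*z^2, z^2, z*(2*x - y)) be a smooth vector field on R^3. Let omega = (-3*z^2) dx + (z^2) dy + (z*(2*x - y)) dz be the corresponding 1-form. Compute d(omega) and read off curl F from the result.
d(omega) = (-3*z) dy ∧ dz + (-8*z) dz ∧ dx + (0) dx ∧ dy; curl F = (-3*z, -8*z, 0)

d omega = sum_{i<j} (∂f_j/∂x_i - ∂f_i/∂x_j) dx_i ∧ dx_j. Under the identification (dy ∧ dz, dz ∧ dx, dx ∧ dy) ↔ (e_x, e_y, e_z), the coefficients are exactly the components of curl F. Compute:
  ∂R/∂y - ∂Q/∂z = (-z) - (2*z) = -3*z
  ∂P/∂z - ∂R/∂x = (-6*z) - (2*z) = -8*z
  ∂Q/∂x - ∂P/∂y = (0) - (0) = 0.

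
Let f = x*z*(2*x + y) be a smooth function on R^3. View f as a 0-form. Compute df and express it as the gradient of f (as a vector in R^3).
df = (z*(4*x + y)) dx + (x*z) dy + (x*(2*x + y)) dz; grad f = (z*(4*x + y), x*z, x*(2*x + y))

For a 0-form f, d f = (∂f/∂x) dx + (∂f/∂y) dy + (∂f/∂z) dz. The components of the vector representation are exactly the entries of grad f in Cartesian coordinates:
  ∂f/∂x = z*(4*x + y)
  ∂f/∂y = x*z
  ∂f/∂z = x*(2*x + y).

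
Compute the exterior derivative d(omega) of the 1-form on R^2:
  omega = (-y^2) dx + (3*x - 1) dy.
d(omega) = (2*y + 3) dx ∧ dy

For a 1-form omega = sum_i f_i dx_i, the exterior derivative is
  d(omega) = sum_{i < j} (∂f_j/∂x_i - ∂f_i/∂x_j) dx_i ∧ dx_j.
  coefficient of dx ∧ dy: ∂f_2/∂x - ∂f_1/∂y = ∂(3*x - 1)/∂x - ∂(-y^2)/∂y = 2*y + 3
Assembling: d(omega) = (2*y + 3) dx ∧ dy.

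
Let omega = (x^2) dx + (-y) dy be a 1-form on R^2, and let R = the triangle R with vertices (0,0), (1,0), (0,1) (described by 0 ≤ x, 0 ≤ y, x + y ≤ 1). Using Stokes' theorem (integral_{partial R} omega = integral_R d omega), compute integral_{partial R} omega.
integral_(partial R) omega = 0

Stokes: integral_partial_R omega = integral_R d omega with d omega = (∂Q/∂x - ∂P/∂y) dx ∧ dy.
  ∂Q/∂x = 0
  ∂P/∂y = 0
  integrand = ∂Q/∂x - ∂P/∂y = 0.
Integrating over R: integral_0^1 integral_0^{1-x} (0) dy dx = 0.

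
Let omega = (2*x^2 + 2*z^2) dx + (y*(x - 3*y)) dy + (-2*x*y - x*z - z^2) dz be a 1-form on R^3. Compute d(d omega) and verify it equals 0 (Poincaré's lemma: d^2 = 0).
d(d omega) = 0

Step 1: d omega = sum_{i<j} (∂f_j/∂x_i - ∂f_i/∂x_j) dx_i ∧ dx_j:
  coeff of dx ∧ dy: y
  coeff of dx ∧ dz: -2*y - 5*z
  coeff of dy ∧ dz: -2*x
Step 2: Apply d again to each 2-form coefficient. The only possible 3-form in R^3 is dx ∧ dy ∧ dz, with coefficient
  ∂(coeff of dy∧dz)/∂x - ∂(coeff of dx∧dz)/∂y + ∂(coeff of dx∧dy)/∂z
  = ∂/∂x (-2*x) - ∂/∂y (-2*y - 5*z) + ∂/∂z (y).
Each of these terms simplifies to sums of mixed partials that cancel in pairs. The result is 0 (by equality of mixed partials for smooth functions — Schwarz / Clairaut).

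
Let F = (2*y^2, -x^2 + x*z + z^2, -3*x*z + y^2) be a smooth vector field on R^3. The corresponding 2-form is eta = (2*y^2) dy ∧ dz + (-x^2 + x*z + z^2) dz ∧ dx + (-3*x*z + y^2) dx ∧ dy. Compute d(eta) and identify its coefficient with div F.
d(eta) = (-3*x) dx ∧ dy ∧ dz; div F = -3*x

For a 2-form in R^3 of the form above, applying d gives a 3-form with coefficient ∂P/∂x + ∂Q/∂y + ∂R/∂z:
  ∂P/∂x = 0
  ∂Q/∂y = 0
  ∂R/∂z = -3*x
Sum = -3*x, which is exactly div F.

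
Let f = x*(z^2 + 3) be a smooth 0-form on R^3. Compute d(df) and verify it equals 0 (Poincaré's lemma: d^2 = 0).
d(df) = 0

Step 1: df = sum_i (∂f/∂x_i) dx_i = (z^2 + 3) dx + (0) dy + (2*x*z) dz.
Step 2: Apply d again. Using the 1-form formula, the coefficient of dx ∧ dy in d(df) is ∂^2 f/∂x ∂y - ∂^2 f/∂y ∂x = (0) - (0) = 0 (equality of mixed partials for smooth f).
Similarly for dx ∧ dz and dy ∧ dz — all coefficients vanish. So d(df) = 0.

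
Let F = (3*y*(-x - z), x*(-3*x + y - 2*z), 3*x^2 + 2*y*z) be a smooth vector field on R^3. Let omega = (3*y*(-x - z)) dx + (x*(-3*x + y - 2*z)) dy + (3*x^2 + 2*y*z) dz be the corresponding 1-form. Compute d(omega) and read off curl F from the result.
d(omega) = (2*x + 2*z) dy ∧ dz + (-6*x - 3*y) dz ∧ dx + (-3*x + y + z) dx ∧ dy; curl F = (2*x + 2*z, -6*x - 3*y, -3*x + y + z)

d omega = sum_{i<j} (∂f_j/∂x_i - ∂f_i/∂x_j) dx_i ∧ dx_j. Under the identification (dy ∧ dz, dz ∧ dx, dx ∧ dy) ↔ (e_x, e_y, e_z), the coefficients are exactly the components of curl F. Compute:
  ∂R/∂y - ∂Q/∂z = (2*z) - (-2*x) = 2*x + 2*z
  ∂P/∂z - ∂R/∂x = (-3*y) - (6*x) = -6*x - 3*y
  ∂Q/∂x - ∂P/∂y = (-6*x + y - 2*z) - (-3*x - 3*z) = -3*x + y + z.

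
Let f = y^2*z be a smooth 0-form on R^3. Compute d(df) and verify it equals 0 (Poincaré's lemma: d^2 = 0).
d(df) = 0

Step 1: df = sum_i (∂f/∂x_i) dx_i = (0) dx + (2*y*z) dy + (y^2) dz.
Step 2: Apply d again. Using the 1-form formula, the coefficient of dx ∧ dy in d(df) is ∂^2 f/∂x ∂y - ∂^2 f/∂y ∂x = (0) - (0) = 0 (equality of mixed partials for smooth f).
Similarly for dx ∧ dz and dy ∧ dz — all coefficients vanish. So d(df) = 0.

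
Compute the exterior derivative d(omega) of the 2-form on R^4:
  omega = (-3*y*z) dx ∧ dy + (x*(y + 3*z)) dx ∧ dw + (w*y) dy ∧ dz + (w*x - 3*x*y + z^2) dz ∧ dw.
d(omega) = (-3*y) dx ∧ dy ∧ dz + (-x) dx ∧ dy ∧ dw + (w - 3*x - 3*y) dx ∧ dz ∧ dw + (-3*x + y) dy ∧ dz ∧ dw

For a 2-form omega = sum_{i<j} g_{ij} dx_i ∧ dx_j, the exterior derivative is
  d(omega) = sum_{i<j} d(g_{ij}) ∧ dx_i ∧ dx_j = sum_{i<j, k} (∂g_{ij}/∂x_k) dx_k ∧ dx_i ∧ dx_j.
Expand each term, using dx_k ∧ dx_i ∧ dx_j = sgn(permutation) dx_{(a)} ∧ dx_{(b)} ∧ dx_{(c)} with (a < b < c) sorted:
  d(-3*y*z) includes (∂/∂z)(-3*y*z) dz = (-3*y) dz, which multiplied by dx ∧ dy gives (-3*y) dx ∧ dy ∧ dz
  d(x*(y + 3*z)) includes (∂/∂y)(x*(y + 3*z)) dy = (x) dy, which multiplied by dx ∧ dw gives (-x) dx ∧ dy ∧ dw
  d(x*(y + 3*z)) includes (∂/∂z)(x*(y + 3*z)) dz = (3*x) dz, which multiplied by dx ∧ dw gives (-3*x) dx ∧ dz ∧ dw
  d(w*y) includes (∂/∂w)(w*y) dw = (y) dw, which multiplied by dy ∧ dz gives (y) dy ∧ dz ∧ dw
  d(w*x - 3*x*y + z^2) includes (∂/∂x)(w*x - 3*x*y + z^2) dx = (w - 3*y) dx, which multiplied by dz ∧ dw gives (w - 3*y) dx ∧ dz ∧ dw
  d(w*x - 3*x*y + z^2) includes (∂/∂y)(w*x - 3*x*y + z^2) dy = (-3*x) dy, which multiplied by dz ∧ dw gives (-3*x) dy ∧ dz ∧ dw
Collecting like 3-forms: d(omega) = (-3*y) dx ∧ dy ∧ dz + (-x) dx ∧ dy ∧ dw + (w - 3*x - 3*y) dx ∧ dz ∧ dw + (-3*x + y) dy ∧ dz ∧ dw.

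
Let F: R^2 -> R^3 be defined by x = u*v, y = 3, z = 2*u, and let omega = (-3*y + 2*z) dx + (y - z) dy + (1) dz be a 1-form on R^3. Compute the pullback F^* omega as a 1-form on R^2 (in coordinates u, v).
F^* omega = (4*u*v - 9*v + 2) du + (u*(4*u - 9)) dv

Using F^*(f dg) = (f ∘ F) d(g ∘ F), substitute each coordinate x_i by F_i(u, v) in f_i, and replace dx_i by d F_i = (∂F_i/∂u) du + (∂F_i/∂v) dv.
  For the x component: f_1(F) = 4*u - 9; d F_1 = (v) du + (u) dv
  For the y component: f_2(F) = 3 - 2*u; d F_2 = (0) du + (0) dv
  For the z component: f_3(F) = 1; d F_3 = (2) du + (0) dv
Combining and collecting du, dv coefficients:
  coeff of du: 4*u*v - 9*v + 2
  coeff of dv: u*(4*u - 9)
F^* omega = (4*u*v - 9*v + 2) du + (u*(4*u - 9)) dv.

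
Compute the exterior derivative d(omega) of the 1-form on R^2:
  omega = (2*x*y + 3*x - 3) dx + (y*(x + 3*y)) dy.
d(omega) = (-2*x + y) dx ∧ dy

For a 1-form omega = sum_i f_i dx_i, the exterior derivative is
  d(omega) = sum_{i < j} (∂f_j/∂x_i - ∂f_i/∂x_j) dx_i ∧ dx_j.
  coefficient of dx ∧ dy: ∂f_2/∂x - ∂f_1/∂y = ∂(y*(x + 3*y))/∂x - ∂(2*x*y + 3*x - 3)/∂y = -2*x + y
Assembling: d(omega) = (-2*x + y) dx ∧ dy.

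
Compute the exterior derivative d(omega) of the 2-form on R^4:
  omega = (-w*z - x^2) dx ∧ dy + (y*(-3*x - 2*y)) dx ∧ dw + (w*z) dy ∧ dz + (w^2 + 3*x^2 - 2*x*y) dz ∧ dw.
d(omega) = (-w) dx ∧ dy ∧ dz + (3*x + 4*y - z) dx ∧ dy ∧ dw + (-2*x + z) dy ∧ dz ∧ dw + (6*x - 2*y) dx ∧ dz ∧ dw

For a 2-form omega = sum_{i<j} g_{ij} dx_i ∧ dx_j, the exterior derivative is
  d(omega) = sum_{i<j} d(g_{ij}) ∧ dx_i ∧ dx_j = sum_{i<j, k} (∂g_{ij}/∂x_k) dx_k ∧ dx_i ∧ dx_j.
Expand each term, using dx_k ∧ dx_i ∧ dx_j = sgn(permutation) dx_{(a)} ∧ dx_{(b)} ∧ dx_{(c)} with (a < b < c) sorted:
  d(-w*z - x^2) includes (∂/∂z)(-w*z - x^2) dz = (-w) dz, which multiplied by dx ∧ dy gives (-w) dx ∧ dy ∧ dz
  d(-w*z - x^2) includes (∂/∂w)(-w*z - x^2) dw = (-z) dw, which multiplied by dx ∧ dy gives (-z) dx ∧ dy ∧ dw
  d(y*(-3*x - 2*y)) includes (∂/∂y)(y*(-3*x - 2*y)) dy = (-3*x - 4*y) dy, which multiplied by dx ∧ dw gives (3*x + 4*y) dx ∧ dy ∧ dw
  d(w*z) includes (∂/∂w)(w*z) dw = (z) dw, which multiplied by dy ∧ dz gives (z) dy ∧ dz ∧ dw
  d(w^2 + 3*x^2 - 2*x*y) includes (∂/∂x)(w^2 + 3*x^2 - 2*x*y) dx = (6*x - 2*y) dx, which multiplied by dz ∧ dw gives (6*x - 2*y) dx ∧ dz ∧ dw
  d(w^2 + 3*x^2 - 2*x*y) includes (∂/∂y)(w^2 + 3*x^2 - 2*x*y) dy = (-2*x) dy, which multiplied by dz ∧ dw gives (-2*x) dy ∧ dz ∧ dw
Collecting like 3-forms: d(omega) = (-w) dx ∧ dy ∧ dz + (3*x + 4*y - z) dx ∧ dy ∧ dw + (-2*x + z) dy ∧ dz ∧ dw + (6*x - 2*y) dx ∧ dz ∧ dw.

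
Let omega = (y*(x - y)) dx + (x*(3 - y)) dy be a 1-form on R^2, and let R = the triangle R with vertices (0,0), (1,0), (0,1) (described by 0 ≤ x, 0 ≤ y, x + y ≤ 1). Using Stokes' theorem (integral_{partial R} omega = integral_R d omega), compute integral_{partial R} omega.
integral_(partial R) omega = 3/2

Stokes: integral_partial_R omega = integral_R d omega with d omega = (∂Q/∂x - ∂P/∂y) dx ∧ dy.
  ∂Q/∂x = 3 - y
  ∂P/∂y = x - 2*y
  integrand = ∂Q/∂x - ∂P/∂y = -x + y + 3.
Integrating over R: integral_0^1 integral_0^{1-x} (-x + y + 3) dy dx = 3/2.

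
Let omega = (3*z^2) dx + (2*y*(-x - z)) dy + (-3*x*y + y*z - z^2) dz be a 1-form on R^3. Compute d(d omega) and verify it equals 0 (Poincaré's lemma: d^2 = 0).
d(d omega) = 0

Step 1: d omega = sum_{i<j} (∂f_j/∂x_i - ∂f_i/∂x_j) dx_i ∧ dx_j:
  coeff of dx ∧ dy: -2*y
  coeff of dx ∧ dz: -3*y - 6*z
  coeff of dy ∧ dz: -3*x + 2*y + z
Step 2: Apply d again to each 2-form coefficient. The only possible 3-form in R^3 is dx ∧ dy ∧ dz, with coefficient
  ∂(coeff of dy∧dz)/∂x - ∂(coeff of dx∧dz)/∂y + ∂(coeff of dx∧dy)/∂z
  = ∂/∂x (-3*x + 2*y + z) - ∂/∂y (-3*y - 6*z) + ∂/∂z (-2*y).
Each of these terms simplifies to sums of mixed partials that cancel in pairs. The result is 0 (by equality of mixed partials for smooth functions — Schwarz / Clairaut).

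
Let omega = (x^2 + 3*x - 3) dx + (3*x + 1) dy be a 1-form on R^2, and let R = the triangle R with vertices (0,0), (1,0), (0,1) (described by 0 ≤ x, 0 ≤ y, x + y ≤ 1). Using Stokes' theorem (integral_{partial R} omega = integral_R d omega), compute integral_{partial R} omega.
integral_(partial R) omega = 3/2

Stokes: integral_partial_R omega = integral_R d omega with d omega = (∂Q/∂x - ∂P/∂y) dx ∧ dy.
  ∂Q/∂x = 3
  ∂P/∂y = 0
  integrand = ∂Q/∂x - ∂P/∂y = 3.
Integrating over R: integral_0^1 integral_0^{1-x} (3) dy dx = 3/2.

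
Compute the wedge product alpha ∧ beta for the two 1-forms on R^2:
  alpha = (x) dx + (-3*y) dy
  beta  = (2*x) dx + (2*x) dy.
alpha ∧ beta = (2*x*(x + 3*y)) dx ∧ dy

Distribute the wedge, using dx_i ∧ dx_j = -dx_j ∧ dx_i and dx_i ∧ dx_i = 0. For each pair (i, j) with i < j, the coefficient of dx_i ∧ dx_j in alpha ∧ beta is (alpha_i * beta_j - alpha_j * beta_i). Collecting: alpha ∧ beta = (2*x*(x + 3*y)) dx ∧ dy.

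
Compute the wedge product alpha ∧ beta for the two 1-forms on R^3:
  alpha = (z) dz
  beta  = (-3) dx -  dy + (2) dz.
alpha ∧ beta = (3*z) dx ∧ dz + (z) dy ∧ dz

Distribute the wedge, using dx_i ∧ dx_j = -dx_j ∧ dx_i and dx_i ∧ dx_i = 0. For each pair (i, j) with i < j, the coefficient of dx_i ∧ dx_j in alpha ∧ beta is (alpha_i * beta_j - alpha_j * beta_i). Collecting: alpha ∧ beta = (3*z) dx ∧ dz + (z) dy ∧ dz.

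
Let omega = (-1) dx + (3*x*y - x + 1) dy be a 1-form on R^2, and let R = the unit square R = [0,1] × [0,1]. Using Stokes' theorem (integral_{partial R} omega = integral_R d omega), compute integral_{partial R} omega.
integral_(partial R) omega = 1/2

Stokes: integral_partial_R omega = integral_R d omega with d omega = (∂Q/∂x - ∂P/∂y) dx ∧ dy.
  ∂Q/∂x = 3*y - 1
  ∂P/∂y = 0
  integrand = ∂Q/∂x - ∂P/∂y = 3*y - 1.
Integrating over R: integral_0^1 integral_0^1 (3*y - 1) dx dy = 1/2.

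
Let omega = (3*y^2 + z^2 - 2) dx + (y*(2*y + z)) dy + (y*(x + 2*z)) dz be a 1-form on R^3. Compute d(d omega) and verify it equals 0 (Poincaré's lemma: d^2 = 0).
d(d omega) = 0

Step 1: d omega = sum_{i<j} (∂f_j/∂x_i - ∂f_i/∂x_j) dx_i ∧ dx_j:
  coeff of dx ∧ dy: -6*y
  coeff of dx ∧ dz: y - 2*z
  coeff of dy ∧ dz: x - y + 2*z
Step 2: Apply d again to each 2-form coefficient. The only possible 3-form in R^3 is dx ∧ dy ∧ dz, with coefficient
  ∂(coeff of dy∧dz)/∂x - ∂(coeff of dx∧dz)/∂y + ∂(coeff of dx∧dy)/∂z
  = ∂/∂x (x - y + 2*z) - ∂/∂y (y - 2*z) + ∂/∂z (-6*y).
Each of these terms simplifies to sums of mixed partials that cancel in pairs. The result is 0 (by equality of mixed partials for smooth functions — Schwarz / Clairaut).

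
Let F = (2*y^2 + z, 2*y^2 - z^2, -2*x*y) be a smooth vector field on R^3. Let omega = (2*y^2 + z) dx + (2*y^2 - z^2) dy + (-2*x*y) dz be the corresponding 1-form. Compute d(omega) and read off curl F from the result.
d(omega) = (-2*x + 2*z) dy ∧ dz + (2*y + 1) dz ∧ dx + (-4*y) dx ∧ dy; curl F = (-2*x + 2*z, 2*y + 1, -4*y)

d omega = sum_{i<j} (∂f_j/∂x_i - ∂f_i/∂x_j) dx_i ∧ dx_j. Under the identification (dy ∧ dz, dz ∧ dx, dx ∧ dy) ↔ (e_x, e_y, e_z), the coefficients are exactly the components of curl F. Compute:
  ∂R/∂y - ∂Q/∂z = (-2*x) - (-2*z) = -2*x + 2*z
  ∂P/∂z - ∂R/∂x = (1) - (-2*y) = 2*y + 1
  ∂Q/∂x - ∂P/∂y = (0) - (4*y) = -4*y.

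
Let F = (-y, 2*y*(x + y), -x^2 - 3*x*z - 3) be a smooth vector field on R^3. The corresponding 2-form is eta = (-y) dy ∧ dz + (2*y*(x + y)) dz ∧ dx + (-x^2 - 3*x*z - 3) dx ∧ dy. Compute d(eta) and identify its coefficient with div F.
d(eta) = (-x + 4*y) dx ∧ dy ∧ dz; div F = -x + 4*y

For a 2-form in R^3 of the form above, applying d gives a 3-form with coefficient ∂P/∂x + ∂Q/∂y + ∂R/∂z:
  ∂P/∂x = 0
  ∂Q/∂y = 2*x + 4*y
  ∂R/∂z = -3*x
Sum = -x + 4*y, which is exactly div F.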